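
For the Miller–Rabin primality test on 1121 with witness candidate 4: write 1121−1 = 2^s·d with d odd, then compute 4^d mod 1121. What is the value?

1121 − 1 = 1120 = 2^5 · 35, so d = 35.
4^1 ≡ 4 (mod 1121)
4^2 ≡ 4^2 = 16 ≡ 16 (mod 1121)
4^4 ≡ 16^2 = 256 ≡ 256 (mod 1121)
4^8 ≡ 256^2 = 65536 ≡ 518 (mod 1121)
4^16 ≡ 518^2 = 268324 ≡ 405 (mod 1121)
4^32 ≡ 405^2 = 164025 ≡ 359 (mod 1121)
35 = 32 + 2 + 1 in binary powers of 2.
So 4^35 ≡ 359 · 16 · 4 ≡ 556 (mod 1121).
Squaring chain: 556 → 861 → 340 → 137 → 833; never reaches −1, so base 4 is a Miller–Rabin witness that 1121 is composite.

556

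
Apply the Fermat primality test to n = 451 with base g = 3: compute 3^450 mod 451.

419

3^1 ≡ 3 (mod 451)
3^2 ≡ 3^2 = 9 ≡ 9 (mod 451)
3^4 ≡ 9^2 = 81 ≡ 81 (mod 451)
3^8 ≡ 81^2 = 6561 ≡ 247 (mod 451)
3^16 ≡ 247^2 = 61009 ≡ 124 (mod 451)
3^32 ≡ 124^2 = 15376 ≡ 42 (mod 451)
3^64 ≡ 42^2 = 1764 ≡ 411 (mod 451)
3^128 ≡ 411^2 = 168921 ≡ 247 (mod 451)
3^256 ≡ 247^2 = 61009 ≡ 124 (mod 451)
450 = 256 + 128 + 64 + 2 in binary powers of 2.
So 3^450 ≡ 124 · 247 · 411 · 9 ≡ 419 (mod 451).
Since 419 ≠ 1, base 3 is a Fermat witness: 451 is composite.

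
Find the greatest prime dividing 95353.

79

95353 = 17 · 5609
5609 = 71 · 79
79 is prime.
So 95353 = 17 · 71 · 79; the largest prime factor is 79.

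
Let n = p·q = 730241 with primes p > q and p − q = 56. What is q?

Since p = q + 56, we have 730241 = q(q + 56), so q² + 56q − 730241 = 0.
Discriminant: 56² + 4·730241 = 3136 + 2920964 = 2924100; √2924100 = 1710.
q = (−56 + 1710)/2 = 827, and p = q + 56 = 883.
Check: 827 · 883 = 730241.

827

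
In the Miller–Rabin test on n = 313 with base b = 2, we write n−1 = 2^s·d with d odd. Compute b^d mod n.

25

313 − 1 = 312 = 2^3 · 39, so d = 39.
2^1 ≡ 2 (mod 313)
2^2 ≡ 2^2 = 4 ≡ 4 (mod 313)
2^4 ≡ 4^2 = 16 ≡ 16 (mod 313)
2^8 ≡ 16^2 = 256 ≡ 256 (mod 313)
2^16 ≡ 256^2 = 65536 ≡ 119 (mod 313)
2^32 ≡ 119^2 = 14161 ≡ 76 (mod 313)
39 = 32 + 4 + 2 + 1 in binary powers of 2.
So 2^39 ≡ 76 · 16 · 4 · 2 ≡ 25 (mod 313).
Squaring chain: 25 → 312 → 1; reaches −1, so base 2 does not prove 313 composite.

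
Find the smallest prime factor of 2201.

2201 is odd.
Digit sum 5, not divisible by 3.
Ends in 1: not divisible by 5.
7: 2201 = 7·314 + 3
11: 2201 = 11·200 + 1
13: 2201 = 13·169 + 4
17: 2201 = 17·129 + 8
19: 2201 = 19·115 + 16
23: 2201 = 23·95 + 16
29: 2201 = 29·75 + 26
31: 2201 = 31·71

31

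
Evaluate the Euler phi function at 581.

492

Factor: 581 = 7 · 83.
φ(581) = (7−1) · (83−1) = 6 · 82 = 492.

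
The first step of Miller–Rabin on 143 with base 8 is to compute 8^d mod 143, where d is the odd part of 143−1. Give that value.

143 − 1 = 142 = 2^1 · 71, so d = 71.
8^1 ≡ 8 (mod 143)
8^2 ≡ 8^2 = 64 ≡ 64 (mod 143)
8^4 ≡ 64^2 = 4096 ≡ 92 (mod 143)
8^8 ≡ 92^2 = 8464 ≡ 27 (mod 143)
8^16 ≡ 27^2 = 729 ≡ 14 (mod 143)
8^32 ≡ 14^2 = 196 ≡ 53 (mod 143)
8^64 ≡ 53^2 = 2809 ≡ 92 (mod 143)
71 = 64 + 4 + 2 + 1 in binary powers of 2.
So 8^71 ≡ 92 · 92 · 64 · 8 ≡ 96 (mod 143).
Squaring chain: 96; never reaches −1, so base 8 is a Miller–Rabin witness that 143 is composite.

96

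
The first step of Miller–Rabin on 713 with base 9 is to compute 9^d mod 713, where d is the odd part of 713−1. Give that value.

713 − 1 = 712 = 2^3 · 89, so d = 89.
9^1 ≡ 9 (mod 713)
9^2 ≡ 9^2 = 81 ≡ 81 (mod 713)
9^4 ≡ 81^2 = 6561 ≡ 144 (mod 713)
9^8 ≡ 144^2 = 20736 ≡ 59 (mod 713)
9^16 ≡ 59^2 = 3481 ≡ 629 (mod 713)
9^32 ≡ 629^2 = 395641 ≡ 639 (mod 713)
9^64 ≡ 639^2 = 408321 ≡ 485 (mod 713)
89 = 64 + 16 + 8 + 1 in binary powers of 2.
So 9^89 ≡ 485 · 629 · 59 · 9 ≡ 193 (mod 713).
Squaring chain: 193 → 173 → 696; never reaches −1, so base 9 is a Miller–Rabin witness that 713 is composite.

193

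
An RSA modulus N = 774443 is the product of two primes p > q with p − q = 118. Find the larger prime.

941

Since p = q + 118, we have 774443 = q(q + 118), so q² + 118q − 774443 = 0.
Discriminant: 118² + 4·774443 = 13924 + 3097772 = 3111696; √3111696 = 1764.
q = (−118 + 1764)/2 = 823, and p = q + 118 = 941.
Check: 823 · 941 = 774443.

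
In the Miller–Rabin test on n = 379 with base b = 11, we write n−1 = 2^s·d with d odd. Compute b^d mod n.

379 − 1 = 378 = 2^1 · 189, so d = 189.
11^1 ≡ 11 (mod 379)
11^2 ≡ 11^2 = 121 ≡ 121 (mod 379)
11^4 ≡ 121^2 = 14641 ≡ 239 (mod 379)
11^8 ≡ 239^2 = 57121 ≡ 271 (mod 379)
11^16 ≡ 271^2 = 73441 ≡ 294 (mod 379)
11^32 ≡ 294^2 = 86436 ≡ 24 (mod 379)
11^64 ≡ 24^2 = 576 ≡ 197 (mod 379)
11^128 ≡ 197^2 = 38809 ≡ 151 (mod 379)
189 = 128 + 32 + 16 + 8 + 4 + 1 in binary powers of 2.
So 11^189 ≡ 151 · 24 · 294 · 271 · 239 · 11 ≡ 378 (mod 379).
Since 11^d ≡ 378 (mod 379), base 11 does not prove 379 composite.

378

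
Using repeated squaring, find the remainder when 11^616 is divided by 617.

11^1 ≡ 11 (mod 617)
11^2 ≡ 11^2 = 121 ≡ 121 (mod 617)
11^4 ≡ 121^2 = 14641 ≡ 450 (mod 617)
11^8 ≡ 450^2 = 202500 ≡ 124 (mod 617)
11^16 ≡ 124^2 = 15376 ≡ 568 (mod 617)
11^32 ≡ 568^2 = 322624 ≡ 550 (mod 617)
11^64 ≡ 550^2 = 302500 ≡ 170 (mod 617)
11^128 ≡ 170^2 = 28900 ≡ 518 (mod 617)
11^256 ≡ 518^2 = 268324 ≡ 546 (mod 617)
11^512 ≡ 546^2 = 298116 ≡ 105 (mod 617)
616 = 512 + 64 + 32 + 8 in binary powers of 2.
So 11^616 ≡ 105 · 170 · 550 · 124 ≡ 1 (mod 617).
Since the result is 1, base 11 gives no evidence that 617 is composite.

1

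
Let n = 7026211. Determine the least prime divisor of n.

41

7026211 is odd.
Digit sum 19, not divisible by 3.
Ends in 1: not divisible by 5.
7: 7026211 = 7·1003744 + 3
11: 7026211 = 11·638746 + 5
13: 7026211 = 13·540477 + 10
17: 7026211 = 17·413306 + 9
19: 7026211 = 19·369800 + 11
23: 7026211 = 23·305487 + 10
29: 7026211 = 29·242283 + 4
31: 7026211 = 31·226651 + 30
37: 7026211 = 37·189897 + 22
41: 7026211 = 41·171371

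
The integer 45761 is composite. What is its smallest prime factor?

45761 is odd.
Digit sum 23, not divisible by 3.
Ends in 1: not divisible by 5.
7: 45761 = 7·6537 + 2
11: 45761 = 11·4160 + 1
13: 45761 = 13·3520 + 1
17: 45761 = 17·2691 + 14
19: 45761 = 19·2408 + 9
23: 45761 = 23·1989 + 14
29: 45761 = 29·1577 + 28
31: 45761 = 31·1476 + 5
37: 45761 = 37·1236 + 29
41: 45761 = 41·1116 + 5
43: 45761 = 43·1064 + 9
47: 45761 = 47·973 + 30
53: 45761 = 53·863 + 22
59: 45761 = 59·775 + 36
61: 45761 = 61·750 + 11
67: 45761 = 67·683

67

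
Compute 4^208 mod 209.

42

4^1 ≡ 4 (mod 209)
4^2 ≡ 4^2 = 16 ≡ 16 (mod 209)
4^4 ≡ 16^2 = 256 ≡ 47 (mod 209)
4^8 ≡ 47^2 = 2209 ≡ 119 (mod 209)
4^16 ≡ 119^2 = 14161 ≡ 158 (mod 209)
4^32 ≡ 158^2 = 24964 ≡ 93 (mod 209)
4^64 ≡ 93^2 = 8649 ≡ 80 (mod 209)
4^128 ≡ 80^2 = 6400 ≡ 130 (mod 209)
208 = 128 + 64 + 16 in binary powers of 2.
So 4^208 ≡ 130 · 80 · 158 ≡ 42 (mod 209).
Since 42 ≠ 1, base 4 is a Fermat witness: 209 is composite.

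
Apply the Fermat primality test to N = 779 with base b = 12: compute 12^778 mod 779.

12^1 ≡ 12 (mod 779)
12^2 ≡ 12^2 = 144 ≡ 144 (mod 779)
12^4 ≡ 144^2 = 20736 ≡ 482 (mod 779)
12^8 ≡ 482^2 = 232324 ≡ 182 (mod 779)
12^16 ≡ 182^2 = 33124 ≡ 406 (mod 779)
12^32 ≡ 406^2 = 164836 ≡ 467 (mod 779)
12^64 ≡ 467^2 = 218089 ≡ 748 (mod 779)
12^128 ≡ 748^2 = 559504 ≡ 182 (mod 779)
12^256 ≡ 182^2 = 33124 ≡ 406 (mod 779)
12^512 ≡ 406^2 = 164836 ≡ 467 (mod 779)
778 = 512 + 256 + 8 + 2 in binary powers of 2.
So 12^778 ≡ 467 · 406 · 182 · 144 ≡ 121 (mod 779).
Since 121 ≠ 1, base 12 is a Fermat witness: 779 is composite.

121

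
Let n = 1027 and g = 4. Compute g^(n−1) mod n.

4^1 ≡ 4 (mod 1027)
4^2 ≡ 4^2 = 16 ≡ 16 (mod 1027)
4^4 ≡ 16^2 = 256 ≡ 256 (mod 1027)
4^8 ≡ 256^2 = 65536 ≡ 835 (mod 1027)
4^16 ≡ 835^2 = 697225 ≡ 919 (mod 1027)
4^32 ≡ 919^2 = 844561 ≡ 367 (mod 1027)
4^64 ≡ 367^2 = 134689 ≡ 152 (mod 1027)
4^128 ≡ 152^2 = 23104 ≡ 510 (mod 1027)
4^256 ≡ 510^2 = 260100 ≡ 269 (mod 1027)
4^512 ≡ 269^2 = 72361 ≡ 471 (mod 1027)
4^1024 ≡ 471^2 = 221841 ≡ 9 (mod 1027)
1026 = 1024 + 2 in binary powers of 2.
So 4^1026 ≡ 9 · 16 ≡ 144 (mod 1027).
Since 144 ≠ 1, base 4 is a Fermat witness: 1027 is composite.

144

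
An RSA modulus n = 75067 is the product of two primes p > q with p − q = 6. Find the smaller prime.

Since p = q + 6, we have 75067 = q(q + 6), so q² + 6q − 75067 = 0.
Discriminant: 6² + 4·75067 = 36 + 300268 = 300304; √300304 = 548.
q = (−6 + 548)/2 = 271, and p = q + 6 = 277.
Check: 271 · 277 = 75067.

271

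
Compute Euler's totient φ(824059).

Factor: 824059 = 41 · 101 · 199.
φ(824059) = (41−1) · (101−1) · (199−1) = 40 · 100 · 198 = 792000.

792000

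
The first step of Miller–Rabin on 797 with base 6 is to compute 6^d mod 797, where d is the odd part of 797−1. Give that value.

797 − 1 = 796 = 2^2 · 199, so d = 199.
6^1 ≡ 6 (mod 797)
6^2 ≡ 6^2 = 36 ≡ 36 (mod 797)
6^4 ≡ 36^2 = 1296 ≡ 499 (mod 797)
6^8 ≡ 499^2 = 249001 ≡ 337 (mod 797)
6^16 ≡ 337^2 = 113569 ≡ 395 (mod 797)
6^32 ≡ 395^2 = 156025 ≡ 610 (mod 797)
6^64 ≡ 610^2 = 372100 ≡ 698 (mod 797)
6^128 ≡ 698^2 = 487204 ≡ 237 (mod 797)
199 = 128 + 64 + 4 + 2 + 1 in binary powers of 2.
So 6^199 ≡ 237 · 698 · 499 · 36 · 6 ≡ 1 (mod 797).
Since 6^d ≡ 1 (mod 797), base 6 does not prove 797 composite.

1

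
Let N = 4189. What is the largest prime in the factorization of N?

4189 = 59 · 71
71 is prime.
So 4189 = 59 · 71; the largest prime factor is 71.

71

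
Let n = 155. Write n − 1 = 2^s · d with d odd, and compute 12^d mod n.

155 − 1 = 154 = 2^1 · 77, so d = 77.
12^1 ≡ 12 (mod 155)
12^2 ≡ 12^2 = 144 ≡ 144 (mod 155)
12^4 ≡ 144^2 = 20736 ≡ 121 (mod 155)
12^8 ≡ 121^2 = 14641 ≡ 71 (mod 155)
12^16 ≡ 71^2 = 5041 ≡ 81 (mod 155)
12^32 ≡ 81^2 = 6561 ≡ 51 (mod 155)
12^64 ≡ 51^2 = 2601 ≡ 121 (mod 155)
77 = 64 + 8 + 4 + 1 in binary powers of 2.
So 12^77 ≡ 121 · 71 · 121 · 12 ≡ 42 (mod 155).
Squaring chain: 42; never reaches −1, so base 12 is a Miller–Rabin witness that 155 is composite.

42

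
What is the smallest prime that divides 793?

13

793 is odd.
Digit sum 19, not divisible by 3.
Ends in 3: not divisible by 5.
7: 793 = 7·113 + 2
11: 793 = 11·72 + 1
13: 793 = 13·61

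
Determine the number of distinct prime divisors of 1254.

1254 = 2 · 627
627 = 3 · 209
209 = 11 · 19
1254 = 2 · 3 · 11 · 19, which has 4 distinct prime factors.

4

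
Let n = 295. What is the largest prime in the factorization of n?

59

295 = 5 · 59
59 is prime.
So 295 = 5 · 59; the largest prime factor is 59.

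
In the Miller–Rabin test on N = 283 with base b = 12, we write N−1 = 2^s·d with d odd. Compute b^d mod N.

282

283 − 1 = 282 = 2^1 · 141, so d = 141.
12^1 ≡ 12 (mod 283)
12^2 ≡ 12^2 = 144 ≡ 144 (mod 283)
12^4 ≡ 144^2 = 20736 ≡ 77 (mod 283)
12^8 ≡ 77^2 = 5929 ≡ 269 (mod 283)
12^16 ≡ 269^2 = 72361 ≡ 196 (mod 283)
12^32 ≡ 196^2 = 38416 ≡ 211 (mod 283)
12^64 ≡ 211^2 = 44521 ≡ 90 (mod 283)
12^128 ≡ 90^2 = 8100 ≡ 176 (mod 283)
141 = 128 + 8 + 4 + 1 in binary powers of 2.
So 12^141 ≡ 176 · 269 · 77 · 12 ≡ 282 (mod 283).
Since 12^d ≡ 282 (mod 283), base 12 does not prove 283 composite.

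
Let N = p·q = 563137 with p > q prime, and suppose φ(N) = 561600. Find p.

937

φ(n) = (p−1)(q−1) = n − (p+q) + 1, so p + q = 563137 − 561600 + 1 = 1538.
p and q are the roots of t² − 1538t + 563137 = 0.
Discriminant: 1538² − 4·563137 = 2365444 − 2252548 = 112896; √112896 = 336.
q = (1538 − 336)/2 = 601, p = (1538 + 336)/2 = 937.
Check: 601 · 937 = 563137.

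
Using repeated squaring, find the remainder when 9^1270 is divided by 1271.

532

9^1 ≡ 9 (mod 1271)
9^2 ≡ 9^2 = 81 ≡ 81 (mod 1271)
9^4 ≡ 81^2 = 6561 ≡ 206 (mod 1271)
9^8 ≡ 206^2 = 42436 ≡ 493 (mod 1271)
9^16 ≡ 493^2 = 243049 ≡ 288 (mod 1271)
9^32 ≡ 288^2 = 82944 ≡ 329 (mod 1271)
9^64 ≡ 329^2 = 108241 ≡ 206 (mod 1271)
9^128 ≡ 206^2 = 42436 ≡ 493 (mod 1271)
9^256 ≡ 493^2 = 243049 ≡ 288 (mod 1271)
9^512 ≡ 288^2 = 82944 ≡ 329 (mod 1271)
9^1024 ≡ 329^2 = 108241 ≡ 206 (mod 1271)
1270 = 1024 + 128 + 64 + 32 + 16 + 4 + 2 in binary powers of 2.
So 9^1270 ≡ 206 · 493 · 206 · 329 · 288 · 206 · 81 ≡ 532 (mod 1271).
Since 532 ≠ 1, base 9 is a Fermat witness: 1271 is composite.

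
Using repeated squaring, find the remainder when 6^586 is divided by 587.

6^1 ≡ 6 (mod 587)
6^2 ≡ 6^2 = 36 ≡ 36 (mod 587)
6^4 ≡ 36^2 = 1296 ≡ 122 (mod 587)
6^8 ≡ 122^2 = 14884 ≡ 209 (mod 587)
6^16 ≡ 209^2 = 43681 ≡ 243 (mod 587)
6^32 ≡ 243^2 = 59049 ≡ 349 (mod 587)
6^64 ≡ 349^2 = 121801 ≡ 292 (mod 587)
6^128 ≡ 292^2 = 85264 ≡ 149 (mod 587)
6^256 ≡ 149^2 = 22201 ≡ 482 (mod 587)
6^512 ≡ 482^2 = 232324 ≡ 459 (mod 587)
586 = 512 + 64 + 8 + 2 in binary powers of 2.
So 6^586 ≡ 459 · 292 · 209 · 36 ≡ 1 (mod 587).
Since the result is 1, base 6 gives no evidence that 587 is composite.

1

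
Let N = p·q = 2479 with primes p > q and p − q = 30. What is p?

Since p = q + 30, we have 2479 = q(q + 30), so q² + 30q − 2479 = 0.
Discriminant: 30² + 4·2479 = 900 + 9916 = 10816; √10816 = 104.
q = (−30 + 104)/2 = 37, and p = q + 30 = 67.
Check: 37 · 67 = 2479.

67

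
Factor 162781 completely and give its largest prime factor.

89

162781 = 31 · 5251
5251 = 59 · 89
89 is prime.
So 162781 = 31 · 59 · 89; the largest prime factor is 89.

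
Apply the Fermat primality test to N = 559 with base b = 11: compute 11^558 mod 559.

532

11^1 ≡ 11 (mod 559)
11^2 ≡ 11^2 = 121 ≡ 121 (mod 559)
11^4 ≡ 121^2 = 14641 ≡ 107 (mod 559)
11^8 ≡ 107^2 = 11449 ≡ 269 (mod 559)
11^16 ≡ 269^2 = 72361 ≡ 250 (mod 559)
11^32 ≡ 250^2 = 62500 ≡ 451 (mod 559)
11^64 ≡ 451^2 = 203401 ≡ 484 (mod 559)
11^128 ≡ 484^2 = 234256 ≡ 35 (mod 559)
11^256 ≡ 35^2 = 1225 ≡ 107 (mod 559)
11^512 ≡ 107^2 = 11449 ≡ 269 (mod 559)
558 = 512 + 32 + 8 + 4 + 2 in binary powers of 2.
So 11^558 ≡ 269 · 451 · 269 · 107 · 121 ≡ 532 (mod 559).
Since 532 ≠ 1, base 11 is a Fermat witness: 559 is composite.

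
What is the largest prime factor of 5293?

79

5293 = 67 · 79
79 is prime.
So 5293 = 67 · 79; the largest prime factor is 79.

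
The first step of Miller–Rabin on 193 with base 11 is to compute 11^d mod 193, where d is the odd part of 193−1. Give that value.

173

193 − 1 = 192 = 2^6 · 3, so d = 3.
11^1 ≡ 11 (mod 193)
11^2 ≡ 11^2 = 121 ≡ 121 (mod 193)
3 = 2 + 1 in binary powers of 2.
So 11^3 ≡ 121 · 11 ≡ 173 (mod 193).
Squaring chain: 173 → 14 → 3 → 9 → 81 → 192; reaches −1, so base 11 does not prove 193 composite.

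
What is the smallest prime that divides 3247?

17

3247 is odd.
Digit sum 16, not divisible by 3.
Ends in 7: not divisible by 5.
7: 3247 = 7·463 + 6
11: 3247 = 11·295 + 2
13: 3247 = 13·249 + 10
17: 3247 = 17·191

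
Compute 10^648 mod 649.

320

10^1 ≡ 10 (mod 649)
10^2 ≡ 10^2 = 100 ≡ 100 (mod 649)
10^4 ≡ 100^2 = 10000 ≡ 265 (mod 649)
10^8 ≡ 265^2 = 70225 ≡ 133 (mod 649)
10^16 ≡ 133^2 = 17689 ≡ 166 (mod 649)
10^32 ≡ 166^2 = 27556 ≡ 298 (mod 649)
10^64 ≡ 298^2 = 88804 ≡ 540 (mod 649)
10^128 ≡ 540^2 = 291600 ≡ 199 (mod 649)
10^256 ≡ 199^2 = 39601 ≡ 12 (mod 649)
10^512 ≡ 12^2 = 144 ≡ 144 (mod 649)
648 = 512 + 128 + 8 in binary powers of 2.
So 10^648 ≡ 144 · 199 · 133 ≡ 320 (mod 649).
Since 320 ≠ 1, base 10 is a Fermat witness: 649 is composite.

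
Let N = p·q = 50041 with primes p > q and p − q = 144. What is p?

307

Since p = q + 144, we have 50041 = q(q + 144), so q² + 144q − 50041 = 0.
Discriminant: 144² + 4·50041 = 20736 + 200164 = 220900; √220900 = 470.
q = (−144 + 470)/2 = 163, and p = q + 144 = 307.
Check: 163 · 307 = 50041.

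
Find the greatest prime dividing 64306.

79

64306 = 2 · 32153
32153 = 11 · 2923
2923 = 37 · 79
79 is prime.
So 64306 = 2 · 11 · 37 · 79; the largest prime factor is 79.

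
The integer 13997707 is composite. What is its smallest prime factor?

67

13997707 is odd.
Digit sum 43, not divisible by 3.
Ends in 7: not divisible by 5.
7: 13997707 = 7·1999672 + 3
11: 13997707 = 11·1272518 + 9
13: 13997707 = 13·1076746 + 9
17: 13997707 = 17·823394 + 9
19: 13997707 = 19·736721 + 8
23: 13997707 = 23·608595 + 22
29: 13997707 = 29·482679 + 16
31: 13997707 = 31·451538 + 29
37: 13997707 = 37·378316 + 15
41: 13997707 = 41·341407 + 20
43: 13997707 = 43·325528 + 3
47: 13997707 = 47·297823 + 26
53: 13997707 = 53·264107 + 36
59: 13997707 = 59·237249 + 16
61: 13997707 = 61·229470 + 37
67: 13997707 = 67·208921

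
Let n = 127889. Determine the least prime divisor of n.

19

127889 is odd.
Digit sum 35, not divisible by 3.
Ends in 9: not divisible by 5.
7: 127889 = 7·18269 + 6
11: 127889 = 11·11626 + 3
13: 127889 = 13·9837 + 8
17: 127889 = 17·7522 + 15
19: 127889 = 19·6731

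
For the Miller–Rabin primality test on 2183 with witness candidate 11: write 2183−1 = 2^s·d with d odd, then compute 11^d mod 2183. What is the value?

1026

2183 − 1 = 2182 = 2^1 · 1091, so d = 1091.
11^1 ≡ 11 (mod 2183)
11^2 ≡ 11^2 = 121 ≡ 121 (mod 2183)
11^4 ≡ 121^2 = 14641 ≡ 1543 (mod 2183)
11^8 ≡ 1543^2 = 2380849 ≡ 1379 (mod 2183)
11^16 ≡ 1379^2 = 1901641 ≡ 248 (mod 2183)
11^32 ≡ 248^2 = 61504 ≡ 380 (mod 2183)
11^64 ≡ 380^2 = 144400 ≡ 322 (mod 2183)
11^128 ≡ 322^2 = 103684 ≡ 1083 (mod 2183)
11^256 ≡ 1083^2 = 1172889 ≡ 618 (mod 2183)
11^512 ≡ 618^2 = 381924 ≡ 2082 (mod 2183)
11^1024 ≡ 2082^2 = 4334724 ≡ 1469 (mod 2183)
1091 = 1024 + 64 + 2 + 1 in binary powers of 2.
So 11^1091 ≡ 1469 · 322 · 121 · 11 ≡ 1026 (mod 2183).
Squaring chain: 1026; never reaches −1, so base 11 is a Miller–Rabin witness that 2183 is composite.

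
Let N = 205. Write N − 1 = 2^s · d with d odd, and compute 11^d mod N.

181

205 − 1 = 204 = 2^2 · 51, so d = 51.
11^1 ≡ 11 (mod 205)
11^2 ≡ 11^2 = 121 ≡ 121 (mod 205)
11^4 ≡ 121^2 = 14641 ≡ 86 (mod 205)
11^8 ≡ 86^2 = 7396 ≡ 16 (mod 205)
11^16 ≡ 16^2 = 256 ≡ 51 (mod 205)
11^32 ≡ 51^2 = 2601 ≡ 141 (mod 205)
51 = 32 + 16 + 2 + 1 in binary powers of 2.
So 11^51 ≡ 141 · 51 · 121 · 11 ≡ 181 (mod 205).
Squaring chain: 181 → 166; never reaches −1, so base 11 is a Miller–Rabin witness that 205 is composite.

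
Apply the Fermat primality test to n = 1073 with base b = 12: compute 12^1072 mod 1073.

12^1 ≡ 12 (mod 1073)
12^2 ≡ 12^2 = 144 ≡ 144 (mod 1073)
12^4 ≡ 144^2 = 20736 ≡ 349 (mod 1073)
12^8 ≡ 349^2 = 121801 ≡ 552 (mod 1073)
12^16 ≡ 552^2 = 304704 ≡ 1045 (mod 1073)
12^32 ≡ 1045^2 = 1092025 ≡ 784 (mod 1073)
12^64 ≡ 784^2 = 614656 ≡ 900 (mod 1073)
12^128 ≡ 900^2 = 810000 ≡ 958 (mod 1073)
12^256 ≡ 958^2 = 917764 ≡ 349 (mod 1073)
12^512 ≡ 349^2 = 121801 ≡ 552 (mod 1073)
12^1024 ≡ 552^2 = 304704 ≡ 1045 (mod 1073)
1072 = 1024 + 32 + 16 in binary powers of 2.
So 12^1072 ≡ 1045 · 784 · 1045 ≡ 900 (mod 1073).
Since 900 ≠ 1, base 12 is a Fermat witness: 1073 is composite.

900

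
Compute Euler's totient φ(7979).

7800

Factor: 7979 = 79 · 101.
φ(7979) = (79−1) · (101−1) = 78 · 100 = 7800.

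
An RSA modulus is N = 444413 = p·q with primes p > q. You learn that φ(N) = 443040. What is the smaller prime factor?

521

φ(n) = (p−1)(q−1) = n − (p+q) + 1, so p + q = 444413 − 443040 + 1 = 1374.
p and q are the roots of t² − 1374t + 444413 = 0.
Discriminant: 1374² − 4·444413 = 1887876 − 1777652 = 110224; √110224 = 332.
q = (1374 − 332)/2 = 521, p = (1374 + 332)/2 = 853.
Check: 521 · 853 = 444413.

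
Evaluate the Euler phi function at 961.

930

Factor: 961 = 31^2.
φ(961) = 31^1·(31−1) = 930.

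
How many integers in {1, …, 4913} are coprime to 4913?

4624

Factor: 4913 = 17^3.
φ(4913) = 17^2·(17−1) = 4624.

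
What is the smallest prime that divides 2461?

2461 is odd.
Digit sum 13, not divisible by 3.
Ends in 1: not divisible by 5.
7: 2461 = 7·351 + 4
11: 2461 = 11·223 + 8
13: 2461 = 13·189 + 4
17: 2461 = 17·144 + 13
19: 2461 = 19·129 + 10
23: 2461 = 23·107

23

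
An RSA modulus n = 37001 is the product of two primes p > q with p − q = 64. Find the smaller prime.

Since p = q + 64, we have 37001 = q(q + 64), so q² + 64q − 37001 = 0.
Discriminant: 64² + 4·37001 = 4096 + 148004 = 152100; √152100 = 390.
q = (−64 + 390)/2 = 163, and p = q + 64 = 227.
Check: 163 · 227 = 37001.

163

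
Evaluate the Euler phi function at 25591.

25272

Factor: 25591 = 157 · 163.
φ(25591) = (157−1) · (163−1) = 156 · 162 = 25272.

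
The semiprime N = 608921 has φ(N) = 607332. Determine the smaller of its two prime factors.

φ(n) = (p−1)(q−1) = n − (p+q) + 1, so p + q = 608921 − 607332 + 1 = 1590.
p and q are the roots of t² − 1590t + 608921 = 0.
Discriminant: 1590² − 4·608921 = 2528100 − 2435684 = 92416; √92416 = 304.
q = (1590 − 304)/2 = 643, p = (1590 + 304)/2 = 947.
Check: 643 · 947 = 608921.

643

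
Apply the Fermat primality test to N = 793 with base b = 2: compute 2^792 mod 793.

2^1 ≡ 2 (mod 793)
2^2 ≡ 2^2 = 4 ≡ 4 (mod 793)
2^4 ≡ 4^2 = 16 ≡ 16 (mod 793)
2^8 ≡ 16^2 = 256 ≡ 256 (mod 793)
2^16 ≡ 256^2 = 65536 ≡ 510 (mod 793)
2^32 ≡ 510^2 = 260100 ≡ 789 (mod 793)
2^64 ≡ 789^2 = 622521 ≡ 16 (mod 793)
2^128 ≡ 16^2 = 256 ≡ 256 (mod 793)
2^256 ≡ 256^2 = 65536 ≡ 510 (mod 793)
2^512 ≡ 510^2 = 260100 ≡ 789 (mod 793)
792 = 512 + 256 + 16 + 8 in binary powers of 2.
So 2^792 ≡ 789 · 510 · 510 · 256 ≡ 131 (mod 793).
Since 131 ≠ 1, base 2 is a Fermat witness: 793 is composite.

131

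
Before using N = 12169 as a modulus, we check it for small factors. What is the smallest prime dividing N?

12169 is odd.
Digit sum 19, not divisible by 3.
Ends in 9: not divisible by 5.
7: 12169 = 7·1738 + 3
11: 12169 = 11·1106 + 3
13: 12169 = 13·936 + 1
17: 12169 = 17·715 + 14
19: 12169 = 19·640 + 9
23: 12169 = 23·529 + 2
29: 12169 = 29·419 + 18
31: 12169 = 31·392 + 17
37: 12169 = 37·328 + 33
41: 12169 = 41·296 + 33
43: 12169 = 43·283

43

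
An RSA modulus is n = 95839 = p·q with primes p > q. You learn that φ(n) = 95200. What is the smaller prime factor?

239

φ(n) = (p−1)(q−1) = n − (p+q) + 1, so p + q = 95839 − 95200 + 1 = 640.
p and q are the roots of t² − 640t + 95839 = 0.
Discriminant: 640² − 4·95839 = 409600 − 383356 = 26244; √26244 = 162.
q = (640 − 162)/2 = 239, p = (640 + 162)/2 = 401.
Check: 239 · 401 = 95839.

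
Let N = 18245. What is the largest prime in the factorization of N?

18245 = 5 · 3649
3649 = 41 · 89
89 is prime.
So 18245 = 5 · 41 · 89; the largest prime factor is 89.

89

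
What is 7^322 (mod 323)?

83

7^1 ≡ 7 (mod 323)
7^2 ≡ 7^2 = 49 ≡ 49 (mod 323)
7^4 ≡ 49^2 = 2401 ≡ 140 (mod 323)
7^8 ≡ 140^2 = 19600 ≡ 220 (mod 323)
7^16 ≡ 220^2 = 48400 ≡ 273 (mod 323)
7^32 ≡ 273^2 = 74529 ≡ 239 (mod 323)
7^64 ≡ 239^2 = 57121 ≡ 273 (mod 323)
7^128 ≡ 273^2 = 74529 ≡ 239 (mod 323)
7^256 ≡ 239^2 = 57121 ≡ 273 (mod 323)
322 = 256 + 64 + 2 in binary powers of 2.
So 7^322 ≡ 273 · 273 · 49 ≡ 83 (mod 323).
Since 83 ≠ 1, base 7 is a Fermat witness: 323 is composite.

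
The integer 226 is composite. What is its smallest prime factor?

226 is even: 2 divides it.

2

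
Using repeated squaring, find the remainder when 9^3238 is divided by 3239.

9^1 ≡ 9 (mod 3239)
9^2 ≡ 9^2 = 81 ≡ 81 (mod 3239)
9^4 ≡ 81^2 = 6561 ≡ 83 (mod 3239)
9^8 ≡ 83^2 = 6889 ≡ 411 (mod 3239)
9^16 ≡ 411^2 = 168921 ≡ 493 (mod 3239)
9^32 ≡ 493^2 = 243049 ≡ 124 (mod 3239)
9^64 ≡ 124^2 = 15376 ≡ 2420 (mod 3239)
9^128 ≡ 2420^2 = 5856400 ≡ 288 (mod 3239)
9^256 ≡ 288^2 = 82944 ≡ 1969 (mod 3239)
9^512 ≡ 1969^2 = 3876961 ≡ 3117 (mod 3239)
9^1024 ≡ 3117^2 = 9715689 ≡ 1928 (mod 3239)
9^2048 ≡ 1928^2 = 3717184 ≡ 2051 (mod 3239)
3238 = 2048 + 1024 + 128 + 32 + 4 + 2 in binary powers of 2.
So 9^3238 ≡ 2051 · 1928 · 288 · 124 · 83 · 81 ≡ 1352 (mod 3239).
Since 1352 ≠ 1, base 9 is a Fermat witness: 3239 is composite.

1352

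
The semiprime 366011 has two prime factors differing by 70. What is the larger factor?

Since p = q + 70, we have 366011 = q(q + 70), so q² + 70q − 366011 = 0.
Discriminant: 70² + 4·366011 = 4900 + 1464044 = 1468944; √1468944 = 1212.
q = (−70 + 1212)/2 = 571, and p = q + 70 = 641.
Check: 571 · 641 = 366011.

641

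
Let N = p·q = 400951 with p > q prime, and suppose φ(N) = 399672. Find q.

φ(n) = (p−1)(q−1) = n − (p+q) + 1, so p + q = 400951 − 399672 + 1 = 1280.
p and q are the roots of t² − 1280t + 400951 = 0.
Discriminant: 1280² − 4·400951 = 1638400 − 1603804 = 34596; √34596 = 186.
q = (1280 − 186)/2 = 547, p = (1280 + 186)/2 = 733.
Check: 547 · 733 = 400951.

547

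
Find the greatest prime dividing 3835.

3835 = 5 · 767
767 = 13 · 59
59 is prime.
So 3835 = 5 · 13 · 59; the largest prime factor is 59.

59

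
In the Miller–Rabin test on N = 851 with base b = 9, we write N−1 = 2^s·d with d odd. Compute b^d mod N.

851 − 1 = 850 = 2^1 · 425, so d = 425.
9^1 ≡ 9 (mod 851)
9^2 ≡ 9^2 = 81 ≡ 81 (mod 851)
9^4 ≡ 81^2 = 6561 ≡ 604 (mod 851)
9^8 ≡ 604^2 = 364816 ≡ 588 (mod 851)
9^16 ≡ 588^2 = 345744 ≡ 238 (mod 851)
9^32 ≡ 238^2 = 56644 ≡ 478 (mod 851)
9^64 ≡ 478^2 = 228484 ≡ 416 (mod 851)
9^128 ≡ 416^2 = 173056 ≡ 303 (mod 851)
9^256 ≡ 303^2 = 91809 ≡ 752 (mod 851)
425 = 256 + 128 + 32 + 8 + 1 in binary powers of 2.
So 9^425 ≡ 752 · 303 · 478 · 588 · 9 ≡ 303 (mod 851).
Squaring chain: 303; never reaches −1, so base 9 is a Miller–Rabin witness that 851 is composite.

303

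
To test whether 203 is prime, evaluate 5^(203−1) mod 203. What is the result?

23

5^1 ≡ 5 (mod 203)
5^2 ≡ 5^2 = 25 ≡ 25 (mod 203)
5^4 ≡ 25^2 = 625 ≡ 16 (mod 203)
5^8 ≡ 16^2 = 256 ≡ 53 (mod 203)
5^16 ≡ 53^2 = 2809 ≡ 170 (mod 203)
5^32 ≡ 170^2 = 28900 ≡ 74 (mod 203)
5^64 ≡ 74^2 = 5476 ≡ 198 (mod 203)
5^128 ≡ 198^2 = 39204 ≡ 25 (mod 203)
202 = 128 + 64 + 8 + 2 in binary powers of 2.
So 5^202 ≡ 25 · 198 · 53 · 25 ≡ 23 (mod 203).
Since 23 ≠ 1, base 5 is a Fermat witness: 203 is composite.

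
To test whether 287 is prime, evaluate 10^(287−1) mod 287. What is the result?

10^1 ≡ 10 (mod 287)
10^2 ≡ 10^2 = 100 ≡ 100 (mod 287)
10^4 ≡ 100^2 = 10000 ≡ 242 (mod 287)
10^8 ≡ 242^2 = 58564 ≡ 16 (mod 287)
10^16 ≡ 16^2 = 256 ≡ 256 (mod 287)
10^32 ≡ 256^2 = 65536 ≡ 100 (mod 287)
10^64 ≡ 100^2 = 10000 ≡ 242 (mod 287)
10^128 ≡ 242^2 = 58564 ≡ 16 (mod 287)
10^256 ≡ 16^2 = 256 ≡ 256 (mod 287)
286 = 256 + 16 + 8 + 4 + 2 in binary powers of 2.
So 10^286 ≡ 256 · 256 · 16 · 242 · 100 ≡ 256 (mod 287).
Since 256 ≠ 1, base 10 is a Fermat witness: 287 is composite.

256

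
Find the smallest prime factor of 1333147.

37

1333147 is odd.
Digit sum 22, not divisible by 3.
Ends in 7: not divisible by 5.
7: 1333147 = 7·190449 + 4
11: 1333147 = 11·121195 + 2
13: 1333147 = 13·102549 + 10
17: 1333147 = 17·78420 + 7
19: 1333147 = 19·70165 + 12
23: 1333147 = 23·57962 + 21
29: 1333147 = 29·45970 + 17
31: 1333147 = 31·43004 + 23
37: 1333147 = 37·36031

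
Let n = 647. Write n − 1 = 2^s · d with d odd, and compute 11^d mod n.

647 − 1 = 646 = 2^1 · 323, so d = 323.
11^1 ≡ 11 (mod 647)
11^2 ≡ 11^2 = 121 ≡ 121 (mod 647)
11^4 ≡ 121^2 = 14641 ≡ 407 (mod 647)
11^8 ≡ 407^2 = 165649 ≡ 17 (mod 647)
11^16 ≡ 17^2 = 289 ≡ 289 (mod 647)
11^32 ≡ 289^2 = 83521 ≡ 58 (mod 647)
11^64 ≡ 58^2 = 3364 ≡ 129 (mod 647)
11^128 ≡ 129^2 = 16641 ≡ 466 (mod 647)
11^256 ≡ 466^2 = 217156 ≡ 411 (mod 647)
323 = 256 + 64 + 2 + 1 in binary powers of 2.
So 11^323 ≡ 411 · 129 · 121 · 11 ≡ 646 (mod 647).
Since 11^d ≡ 646 (mod 647), base 11 does not prove 647 composite.

646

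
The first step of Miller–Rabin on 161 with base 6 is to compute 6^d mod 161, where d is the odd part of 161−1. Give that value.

161 − 1 = 160 = 2^5 · 5, so d = 5.
6^1 ≡ 6 (mod 161)
6^2 ≡ 6^2 = 36 ≡ 36 (mod 161)
6^4 ≡ 36^2 = 1296 ≡ 8 (mod 161)
5 = 4 + 1 in binary powers of 2.
So 6^5 ≡ 8 · 6 ≡ 48 (mod 161).
Squaring chain: 48 → 50 → 85 → 141 → 78; never reaches −1, so base 6 is a Miller–Rabin witness that 161 is composite.

48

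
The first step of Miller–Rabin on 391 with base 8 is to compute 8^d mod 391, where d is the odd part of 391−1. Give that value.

391 − 1 = 390 = 2^1 · 195, so d = 195.
8^1 ≡ 8 (mod 391)
8^2 ≡ 8^2 = 64 ≡ 64 (mod 391)
8^4 ≡ 64^2 = 4096 ≡ 186 (mod 391)
8^8 ≡ 186^2 = 34596 ≡ 188 (mod 391)
8^16 ≡ 188^2 = 35344 ≡ 154 (mod 391)
8^32 ≡ 154^2 = 23716 ≡ 256 (mod 391)
8^64 ≡ 256^2 = 65536 ≡ 239 (mod 391)
8^128 ≡ 239^2 = 57121 ≡ 35 (mod 391)
195 = 128 + 64 + 2 + 1 in binary powers of 2.
So 8^195 ≡ 35 · 239 · 64 · 8 ≡ 257 (mod 391).
Squaring chain: 257; never reaches −1, so base 8 is a Miller–Rabin witness that 391 is composite.

257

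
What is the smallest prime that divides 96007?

96007 is odd.
Digit sum 22, not divisible by 3.
Ends in 7: not divisible by 5.
7: 96007 = 7·13715 + 2
11: 96007 = 11·8727 + 10
13: 96007 = 13·7385 + 2
17: 96007 = 17·5647 + 8
19: 96007 = 19·5053

19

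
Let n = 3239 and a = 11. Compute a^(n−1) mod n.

3013

11^1 ≡ 11 (mod 3239)
11^2 ≡ 11^2 = 121 ≡ 121 (mod 3239)
11^4 ≡ 121^2 = 14641 ≡ 1685 (mod 3239)
11^8 ≡ 1685^2 = 2839225 ≡ 1861 (mod 3239)
11^16 ≡ 1861^2 = 3463321 ≡ 830 (mod 3239)
11^32 ≡ 830^2 = 688900 ≡ 2232 (mod 3239)
11^64 ≡ 2232^2 = 4981824 ≡ 242 (mod 3239)
11^128 ≡ 242^2 = 58564 ≡ 262 (mod 3239)
11^256 ≡ 262^2 = 68644 ≡ 625 (mod 3239)
11^512 ≡ 625^2 = 390625 ≡ 1945 (mod 3239)
11^1024 ≡ 1945^2 = 3783025 ≡ 3112 (mod 3239)
11^2048 ≡ 3112^2 = 9684544 ≡ 3173 (mod 3239)
3238 = 2048 + 1024 + 128 + 32 + 4 + 2 in binary powers of 2.
So 11^3238 ≡ 3173 · 3112 · 262 · 2232 · 1685 · 121 ≡ 3013 (mod 3239).
Since 3013 ≠ 1, base 11 is a Fermat witness: 3239 is composite.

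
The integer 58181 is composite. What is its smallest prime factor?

58181 is odd.
Digit sum 23, not divisible by 3.
Ends in 1: not divisible by 5.
7: 58181 = 7·8311 + 4
11: 58181 = 11·5289 + 2
13: 58181 = 13·4475 + 6
17: 58181 = 17·3422 + 7
19: 58181 = 19·3062 + 3
23: 58181 = 23·2529 + 14
29: 58181 = 29·2006 + 7
31: 58181 = 31·1876 + 25
37: 58181 = 37·1572 + 17
41: 58181 = 41·1419 + 2
43: 58181 = 43·1353 + 2
47: 58181 = 47·1237 + 42
53: 58181 = 53·1097 + 40
59: 58181 = 59·986 + 7
61: 58181 = 61·953 + 48
67: 58181 = 67·868 + 25
71: 58181 = 71·819 + 32
73: 58181 = 73·797

73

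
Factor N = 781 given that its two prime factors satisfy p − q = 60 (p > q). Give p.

71

Since p = q + 60, we have 781 = q(q + 60), so q² + 60q − 781 = 0.
Discriminant: 60² + 4·781 = 3600 + 3124 = 6724; √6724 = 82.
q = (−60 + 82)/2 = 11, and p = q + 60 = 71.
Check: 11 · 71 = 781.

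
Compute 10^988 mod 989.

440

10^1 ≡ 10 (mod 989)
10^2 ≡ 10^2 = 100 ≡ 100 (mod 989)
10^4 ≡ 100^2 = 10000 ≡ 110 (mod 989)
10^8 ≡ 110^2 = 12100 ≡ 232 (mod 989)
10^16 ≡ 232^2 = 53824 ≡ 418 (mod 989)
10^32 ≡ 418^2 = 174724 ≡ 660 (mod 989)
10^64 ≡ 660^2 = 435600 ≡ 440 (mod 989)
10^128 ≡ 440^2 = 193600 ≡ 745 (mod 989)
10^256 ≡ 745^2 = 555025 ≡ 196 (mod 989)
10^512 ≡ 196^2 = 38416 ≡ 834 (mod 989)
988 = 512 + 256 + 128 + 64 + 16 + 8 + 4 in binary powers of 2.
So 10^988 ≡ 834 · 196 · 745 · 440 · 418 · 232 · 110 ≡ 440 (mod 989).
Since 440 ≠ 1, base 10 is a Fermat witness: 989 is composite.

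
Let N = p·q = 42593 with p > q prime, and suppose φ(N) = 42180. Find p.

223

φ(n) = (p−1)(q−1) = n − (p+q) + 1, so p + q = 42593 − 42180 + 1 = 414.
p and q are the roots of t² − 414t + 42593 = 0.
Discriminant: 414² − 4·42593 = 171396 − 170372 = 1024; √1024 = 32.
q = (414 − 32)/2 = 191, p = (414 + 32)/2 = 223.
Check: 191 · 223 = 42593.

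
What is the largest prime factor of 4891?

73

4891 = 67 · 73
73 is prime.
So 4891 = 67 · 73; the largest prime factor is 73.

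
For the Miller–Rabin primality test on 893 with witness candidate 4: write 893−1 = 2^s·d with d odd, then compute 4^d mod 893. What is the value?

893 − 1 = 892 = 2^2 · 223, so d = 223.
4^1 ≡ 4 (mod 893)
4^2 ≡ 4^2 = 16 ≡ 16 (mod 893)
4^4 ≡ 16^2 = 256 ≡ 256 (mod 893)
4^8 ≡ 256^2 = 65536 ≡ 347 (mod 893)
4^16 ≡ 347^2 = 120409 ≡ 747 (mod 893)
4^32 ≡ 747^2 = 558009 ≡ 777 (mod 893)
4^64 ≡ 777^2 = 603729 ≡ 61 (mod 893)
4^128 ≡ 61^2 = 3721 ≡ 149 (mod 893)
223 = 128 + 64 + 16 + 8 + 4 + 2 + 1 in binary powers of 2.
So 4^223 ≡ 149 · 61 · 747 · 347 · 256 · 16 · 4 ≡ 747 (mod 893).
Squaring chain: 747 → 777; never reaches −1, so base 4 is a Miller–Rabin witness that 893 is composite.

747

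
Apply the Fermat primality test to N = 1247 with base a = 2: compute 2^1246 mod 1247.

2^1 ≡ 2 (mod 1247)
2^2 ≡ 2^2 = 4 ≡ 4 (mod 1247)
2^4 ≡ 4^2 = 16 ≡ 16 (mod 1247)
2^8 ≡ 16^2 = 256 ≡ 256 (mod 1247)
2^16 ≡ 256^2 = 65536 ≡ 692 (mod 1247)
2^32 ≡ 692^2 = 478864 ≡ 16 (mod 1247)
2^64 ≡ 16^2 = 256 ≡ 256 (mod 1247)
2^128 ≡ 256^2 = 65536 ≡ 692 (mod 1247)
2^256 ≡ 692^2 = 478864 ≡ 16 (mod 1247)
2^512 ≡ 16^2 = 256 ≡ 256 (mod 1247)
2^1024 ≡ 256^2 = 65536 ≡ 692 (mod 1247)
1246 = 1024 + 128 + 64 + 16 + 8 + 4 + 2 in binary powers of 2.
So 2^1246 ≡ 692 · 692 · 256 · 692 · 256 · 16 · 4 ≡ 173 (mod 1247).
Since 173 ≠ 1, base 2 is a Fermat witness: 1247 is composite.

173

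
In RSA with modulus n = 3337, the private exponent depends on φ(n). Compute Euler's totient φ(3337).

3220

Factor: 3337 = 47 · 71.
φ(3337) = (47−1) · (71−1) = 46 · 70 = 3220.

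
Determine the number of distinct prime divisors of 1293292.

6

1293292 = 2^2 · 323323
323323 = 7 · 46189
46189 = 11 · 4199
4199 = 13 · 323
323 = 17 · 19
1293292 = 2^2 · 7 · 11 · 13 · 17 · 19, which has 6 distinct prime factors.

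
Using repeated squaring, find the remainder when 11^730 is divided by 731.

11^1 ≡ 11 (mod 731)
11^2 ≡ 11^2 = 121 ≡ 121 (mod 731)
11^4 ≡ 121^2 = 14641 ≡ 21 (mod 731)
11^8 ≡ 21^2 = 441 ≡ 441 (mod 731)
11^16 ≡ 441^2 = 194481 ≡ 35 (mod 731)
11^32 ≡ 35^2 = 1225 ≡ 494 (mod 731)
11^64 ≡ 494^2 = 244036 ≡ 613 (mod 731)
11^128 ≡ 613^2 = 375769 ≡ 35 (mod 731)
11^256 ≡ 35^2 = 1225 ≡ 494 (mod 731)
11^512 ≡ 494^2 = 244036 ≡ 613 (mod 731)
730 = 512 + 128 + 64 + 16 + 8 + 2 in binary powers of 2.
So 11^730 ≡ 613 · 35 · 613 · 35 · 441 · 121 ≡ 508 (mod 731).
Since 508 ≠ 1, base 11 is a Fermat witness: 731 is composite.

508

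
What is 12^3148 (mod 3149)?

2179

12^1 ≡ 12 (mod 3149)
12^2 ≡ 12^2 = 144 ≡ 144 (mod 3149)
12^4 ≡ 144^2 = 20736 ≡ 1842 (mod 3149)
12^8 ≡ 1842^2 = 3392964 ≡ 1491 (mod 3149)
12^16 ≡ 1491^2 = 2223081 ≡ 3036 (mod 3149)
12^32 ≡ 3036^2 = 9217296 ≡ 173 (mod 3149)
12^64 ≡ 173^2 = 29929 ≡ 1588 (mod 3149)
12^128 ≡ 1588^2 = 2521744 ≡ 2544 (mod 3149)
12^256 ≡ 2544^2 = 6471936 ≡ 741 (mod 3149)
12^512 ≡ 741^2 = 549081 ≡ 1155 (mod 3149)
12^1024 ≡ 1155^2 = 1334025 ≡ 1998 (mod 3149)
12^2048 ≡ 1998^2 = 3992004 ≡ 2221 (mod 3149)
3148 = 2048 + 1024 + 64 + 8 + 4 in binary powers of 2.
So 12^3148 ≡ 2221 · 1998 · 1588 · 1491 · 1842 ≡ 2179 (mod 3149).
Since 2179 ≠ 1, base 12 is a Fermat witness: 3149 is composite.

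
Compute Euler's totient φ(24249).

15776

Factor: 24249 = 3 · 59 · 137.
φ(24249) = (3−1) · (59−1) · (137−1) = 2 · 58 · 136 = 15776.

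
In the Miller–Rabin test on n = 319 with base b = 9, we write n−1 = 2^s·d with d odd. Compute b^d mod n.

319 − 1 = 318 = 2^1 · 159, so d = 159.
9^1 ≡ 9 (mod 319)
9^2 ≡ 9^2 = 81 ≡ 81 (mod 319)
9^4 ≡ 81^2 = 6561 ≡ 181 (mod 319)
9^8 ≡ 181^2 = 32761 ≡ 223 (mod 319)
9^16 ≡ 223^2 = 49729 ≡ 284 (mod 319)
9^32 ≡ 284^2 = 80656 ≡ 268 (mod 319)
9^64 ≡ 268^2 = 71824 ≡ 49 (mod 319)
9^128 ≡ 49^2 = 2401 ≡ 168 (mod 319)
159 = 128 + 16 + 8 + 4 + 2 + 1 in binary powers of 2.
So 9^159 ≡ 168 · 284 · 223 · 181 · 81 · 9 ≡ 5 (mod 319).
Squaring chain: 5; never reaches −1, so base 9 is a Miller–Rabin witness that 319 is composite.

5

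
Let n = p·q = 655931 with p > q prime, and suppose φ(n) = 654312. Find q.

φ(n) = (p−1)(q−1) = n − (p+q) + 1, so p + q = 655931 − 654312 + 1 = 1620.
p and q are the roots of t² − 1620t + 655931 = 0.
Discriminant: 1620² − 4·655931 = 2624400 − 2623724 = 676; √676 = 26.
q = (1620 − 26)/2 = 797, p = (1620 + 26)/2 = 823.
Check: 797 · 823 = 655931.

797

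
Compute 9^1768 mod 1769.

790

9^1 ≡ 9 (mod 1769)
9^2 ≡ 9^2 = 81 ≡ 81 (mod 1769)
9^4 ≡ 81^2 = 6561 ≡ 1254 (mod 1769)
9^8 ≡ 1254^2 = 1572516 ≡ 1644 (mod 1769)
9^16 ≡ 1644^2 = 2702736 ≡ 1473 (mod 1769)
9^32 ≡ 1473^2 = 2169729 ≡ 935 (mod 1769)
9^64 ≡ 935^2 = 874225 ≡ 339 (mod 1769)
9^128 ≡ 339^2 = 114921 ≡ 1705 (mod 1769)
9^256 ≡ 1705^2 = 2907025 ≡ 558 (mod 1769)
9^512 ≡ 558^2 = 311364 ≡ 20 (mod 1769)
9^1024 ≡ 20^2 = 400 ≡ 400 (mod 1769)
1768 = 1024 + 512 + 128 + 64 + 32 + 8 in binary powers of 2.
So 9^1768 ≡ 400 · 20 · 1705 · 339 · 935 · 1644 ≡ 790 (mod 1769).
Since 790 ≠ 1, base 9 is a Fermat witness: 1769 is composite.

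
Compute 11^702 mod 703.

1

11^1 ≡ 11 (mod 703)
11^2 ≡ 11^2 = 121 ≡ 121 (mod 703)
11^4 ≡ 121^2 = 14641 ≡ 581 (mod 703)
11^8 ≡ 581^2 = 337561 ≡ 121 (mod 703)
11^16 ≡ 121^2 = 14641 ≡ 581 (mod 703)
11^32 ≡ 581^2 = 337561 ≡ 121 (mod 703)
11^64 ≡ 121^2 = 14641 ≡ 581 (mod 703)
11^128 ≡ 581^2 = 337561 ≡ 121 (mod 703)
11^256 ≡ 121^2 = 14641 ≡ 581 (mod 703)
11^512 ≡ 581^2 = 337561 ≡ 121 (mod 703)
702 = 512 + 128 + 32 + 16 + 8 + 4 + 2 in binary powers of 2.
So 11^702 ≡ 121 · 121 · 121 · 581 · 121 · 581 · 121 ≡ 1 (mod 703).
Since the result is 1, base 11 gives no evidence that 703 is composite.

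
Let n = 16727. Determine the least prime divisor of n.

16727 is odd.
Digit sum 23, not divisible by 3.
Ends in 7: not divisible by 5.
7: 16727 = 7·2389 + 4
11: 16727 = 11·1520 + 7
13: 16727 = 13·1286 + 9
17: 16727 = 17·983 + 16
19: 16727 = 19·880 + 7
23: 16727 = 23·727 + 6
29: 16727 = 29·576 + 23
31: 16727 = 31·539 + 18
37: 16727 = 37·452 + 3
41: 16727 = 41·407 + 40
43: 16727 = 43·389

43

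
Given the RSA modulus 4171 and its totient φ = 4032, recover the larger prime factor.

φ(n) = (p−1)(q−1) = n − (p+q) + 1, so p + q = 4171 − 4032 + 1 = 140.
p and q are the roots of t² − 140t + 4171 = 0.
Discriminant: 140² − 4·4171 = 19600 − 16684 = 2916; √2916 = 54.
q = (140 − 54)/2 = 43, p = (140 + 54)/2 = 97.
Check: 43 · 97 = 4171.

97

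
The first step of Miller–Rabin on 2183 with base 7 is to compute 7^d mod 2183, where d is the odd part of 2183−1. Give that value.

2183 − 1 = 2182 = 2^1 · 1091, so d = 1091.
7^1 ≡ 7 (mod 2183)
7^2 ≡ 7^2 = 49 ≡ 49 (mod 2183)
7^4 ≡ 49^2 = 2401 ≡ 218 (mod 2183)
7^8 ≡ 218^2 = 47524 ≡ 1681 (mod 2183)
7^16 ≡ 1681^2 = 2825761 ≡ 959 (mod 2183)
7^32 ≡ 959^2 = 919681 ≡ 638 (mod 2183)
7^64 ≡ 638^2 = 407044 ≡ 1006 (mod 2183)
7^128 ≡ 1006^2 = 1012036 ≡ 1307 (mod 2183)
7^256 ≡ 1307^2 = 1708249 ≡ 1143 (mod 2183)
7^512 ≡ 1143^2 = 1306449 ≡ 1015 (mod 2183)
7^1024 ≡ 1015^2 = 1030225 ≡ 2032 (mod 2183)
1091 = 1024 + 64 + 2 + 1 in binary powers of 2.
So 7^1091 ≡ 2032 · 1006 · 49 · 7 ≡ 86 (mod 2183).
Squaring chain: 86; never reaches −1, so base 7 is a Miller–Rabin witness that 2183 is composite.

86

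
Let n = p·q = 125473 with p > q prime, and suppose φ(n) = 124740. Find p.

φ(n) = (p−1)(q−1) = n − (p+q) + 1, so p + q = 125473 − 124740 + 1 = 734.
p and q are the roots of t² − 734t + 125473 = 0.
Discriminant: 734² − 4·125473 = 538756 − 501892 = 36864; √36864 = 192.
q = (734 − 192)/2 = 271, p = (734 + 192)/2 = 463.
Check: 271 · 463 = 125473.

463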